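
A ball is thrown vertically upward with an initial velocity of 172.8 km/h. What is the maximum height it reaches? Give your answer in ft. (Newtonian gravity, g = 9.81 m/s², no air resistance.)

v₀ = 172.8 km/h × 0.2777777777777778 = 48.0 m/s
h_max = v₀² / (2g) = 48.0² / (2 × 9.81) = 2304.0 / 19.62 = 117.431 m
h_max = 117.431 m / 0.3048 = 385.3 ft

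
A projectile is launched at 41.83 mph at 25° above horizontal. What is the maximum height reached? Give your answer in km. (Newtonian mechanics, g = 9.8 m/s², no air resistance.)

v₀ = 41.83 mph × 0.44704 = 18.6997 m/s
H = v₀² × sin²(θ) / (2g) = 18.6997² × sin(25°)² / (2 × 9.8) = 349.679 × 0.178606 / 19.6 = 3.18647 m
H = 3.18647 m / 1000.0 = 0.003186 km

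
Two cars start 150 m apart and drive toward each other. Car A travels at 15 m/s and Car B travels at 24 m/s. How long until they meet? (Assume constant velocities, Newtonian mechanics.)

Combined speed: v_combined = 15 + 24 = 39 m/s
Time to meet: t = d/v_combined = 150/39 = 3.85 s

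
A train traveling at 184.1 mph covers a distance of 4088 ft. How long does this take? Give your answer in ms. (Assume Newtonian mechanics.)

d = 4088 ft × 0.3048 = 1246.02 m
v = 184.1 mph × 0.44704 = 82.3001 m/s
t = d / v = 1246.02 / 82.3001 = 15.14 s
t = 15.14 s / 0.001 = 15140 ms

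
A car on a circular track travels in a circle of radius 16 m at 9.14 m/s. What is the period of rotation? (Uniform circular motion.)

T = 2πr/v = 2π×16/9.14 = 11.0 s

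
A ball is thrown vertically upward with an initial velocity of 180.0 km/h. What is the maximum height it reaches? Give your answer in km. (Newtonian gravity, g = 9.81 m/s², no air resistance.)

v₀ = 180.0 km/h × 0.2777777777777778 = 50.0 m/s
h_max = v₀² / (2g) = 50.0² / (2 × 9.81) = 2500.0 / 19.62 = 127.421 m
h_max = 127.421 m / 1000.0 = 0.1274 km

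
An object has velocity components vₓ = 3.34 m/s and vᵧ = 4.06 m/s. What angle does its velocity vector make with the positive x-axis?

θ = arctan(vᵧ/vₓ) = arctan(4.06/3.34) = 50.56°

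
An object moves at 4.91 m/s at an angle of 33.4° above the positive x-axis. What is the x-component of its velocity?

vₓ = v cos(θ) = 4.91 × cos(33.4°) = 4.1 m/s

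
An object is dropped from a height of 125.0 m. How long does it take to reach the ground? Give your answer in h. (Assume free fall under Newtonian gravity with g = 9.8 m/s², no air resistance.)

t = √(2h/g) = √(2 × 125.0 / 9.8) = 5.05076 s
t = 5.05076 s / 3600.0 = 0.001403 h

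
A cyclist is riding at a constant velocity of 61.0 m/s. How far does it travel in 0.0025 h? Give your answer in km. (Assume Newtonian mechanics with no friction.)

t = 0.0025 h × 3600.0 = 9.0 s
d = v × t = 61.0 × 9.0 = 549.0 m
d = 549.0 m / 1000.0 = 0.549 km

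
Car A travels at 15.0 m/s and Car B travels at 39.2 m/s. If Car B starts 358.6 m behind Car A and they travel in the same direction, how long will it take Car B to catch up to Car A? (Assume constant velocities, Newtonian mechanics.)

Relative speed: v_rel = 39.2 - 15.0 = 24.2 m/s
Time to catch: t = d₀/v_rel = 358.6/24.2 = 14.82 s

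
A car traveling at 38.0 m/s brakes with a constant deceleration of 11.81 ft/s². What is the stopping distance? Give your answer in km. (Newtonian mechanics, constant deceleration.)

a = 11.81 ft/s² × 0.3048 = 3.59969 m/s²
d = v₀² / (2a) = 38.0² / (2 × 3.59969) = 1444.0 / 7.19938 = 200.573 m
d = 200.573 m / 1000.0 = 0.2006 km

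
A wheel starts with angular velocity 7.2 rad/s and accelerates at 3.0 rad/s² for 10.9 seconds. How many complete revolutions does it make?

θ = ω₀t + ½αt² = 7.2×10.9 + ½×3.0×10.9² = 256.695 rad
Total revolutions = θ/(2π) = 256.695/(2π) = 40.85
Complete revolutions = ⌊40.85⌋ = 40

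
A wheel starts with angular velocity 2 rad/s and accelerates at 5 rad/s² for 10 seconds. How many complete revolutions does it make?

θ = ω₀t + ½αt² = 2×10 + ½×5×10² = 270.0 rad
Total revolutions = θ/(2π) = 270.0/(2π) = 42.97
Complete revolutions = ⌊42.97⌋ = 42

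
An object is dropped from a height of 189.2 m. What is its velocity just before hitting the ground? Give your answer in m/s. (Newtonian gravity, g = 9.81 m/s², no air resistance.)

v = √(2gh) = √(2 × 9.81 × 189.2) = 60.93 m/s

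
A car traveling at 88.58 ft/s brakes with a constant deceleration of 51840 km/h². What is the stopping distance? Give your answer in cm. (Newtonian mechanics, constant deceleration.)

v₀ = 88.58 ft/s × 0.3048 = 26.9992 m/s
a = 51840 km/h² × 7.716049382716049e-05 = 4.0 m/s²
d = v₀² / (2a) = 26.9992² / (2 × 4.0) = 728.957 / 8.0 = 91.1196 m
d = 91.1196 m / 0.01 = 9112 cm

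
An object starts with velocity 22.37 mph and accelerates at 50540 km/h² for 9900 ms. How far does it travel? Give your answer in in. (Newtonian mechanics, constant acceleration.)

v₀ = 22.37 mph × 0.44704 = 10.0003 m/s
a = 50540 km/h² × 7.716049382716049e-05 = 3.89969 m/s²
t = 9900 ms × 0.001 = 9.9 s
d = v₀ × t + ½ × a × t² = 10.0003 × 9.9 + 0.5 × 3.89969 × 9.9² = 290.107 m
d = 290.107 m / 0.0254 = 11420 in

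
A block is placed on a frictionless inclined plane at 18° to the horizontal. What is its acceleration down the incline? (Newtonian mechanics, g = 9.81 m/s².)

a = g sin(θ) = 9.81 × sin(18°) = 9.81 × 0.309 = 3.03 m/s²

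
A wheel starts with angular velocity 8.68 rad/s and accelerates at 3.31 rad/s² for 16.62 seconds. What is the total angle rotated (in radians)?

θ = ω₀t + ½αt² = 8.68×16.62 + ½×3.31×16.62² = 601.41 rad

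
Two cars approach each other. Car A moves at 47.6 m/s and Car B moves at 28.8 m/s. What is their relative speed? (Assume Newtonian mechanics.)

v_rel = v_A + v_B = 47.6 + 28.8 = 76.4 m/s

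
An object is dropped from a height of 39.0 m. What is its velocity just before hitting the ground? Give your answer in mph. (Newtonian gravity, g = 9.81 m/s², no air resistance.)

v = √(2gh) = √(2 × 9.81 × 39.0) = 27.6619 m/s
v = 27.6619 m/s / 0.44704 = 61.88 mph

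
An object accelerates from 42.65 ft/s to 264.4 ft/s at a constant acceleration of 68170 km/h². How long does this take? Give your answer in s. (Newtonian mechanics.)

v₀ = 42.65 ft/s × 0.3048 = 12.9997 m/s
v = 264.4 ft/s × 0.3048 = 80.5891 m/s
a = 68170 km/h² × 7.716049382716049e-05 = 5.26003 m/s²
t = (v - v₀) / a = (80.5891 - 12.9997) / 5.26003 = 12.85 s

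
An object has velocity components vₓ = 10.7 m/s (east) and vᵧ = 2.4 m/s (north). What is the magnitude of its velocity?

|v| = √(vₓ² + vᵧ²) = √(10.7² + 2.4²) = √(120.25) = 10.97 m/s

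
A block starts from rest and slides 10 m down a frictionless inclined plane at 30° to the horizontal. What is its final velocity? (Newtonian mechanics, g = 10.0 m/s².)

a = g sin(θ) = 10.0 × sin(30°) = 5.0 m/s²
v = √(2ad) = √(2 × 5.0 × 10) = 10.0 m/s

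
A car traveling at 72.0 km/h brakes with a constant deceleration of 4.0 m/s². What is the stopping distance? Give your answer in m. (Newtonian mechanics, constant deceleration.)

v₀ = 72.0 km/h × 0.2777777777777778 = 20.0 m/s
d = v₀² / (2a) = 20.0² / (2 × 4.0) = 400.0 / 8.0 = 50.0 m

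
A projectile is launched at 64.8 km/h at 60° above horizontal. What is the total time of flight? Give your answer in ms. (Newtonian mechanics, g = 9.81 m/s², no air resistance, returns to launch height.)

v₀ = 64.8 km/h × 0.2777777777777778 = 18.0 m/s
T = 2 × v₀ × sin(θ) / g = 2 × 18.0 × sin(60°) / 9.81 = 2 × 18.0 × 0.866025 / 9.81 = 3.17807 s
T = 3.17807 s / 0.001 = 3178 ms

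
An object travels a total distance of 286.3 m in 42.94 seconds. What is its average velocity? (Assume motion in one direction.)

v_avg = Δd / Δt = 286.3 / 42.94 = 6.67 m/s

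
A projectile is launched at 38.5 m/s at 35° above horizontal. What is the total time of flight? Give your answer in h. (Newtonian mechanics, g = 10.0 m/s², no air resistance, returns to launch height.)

T = 2 × v₀ × sin(θ) / g = 2 × 38.5 × sin(35°) / 10.0 = 2 × 38.5 × 0.573576 / 10.0 = 4.41654 s
T = 4.41654 s / 3600.0 = 0.001227 h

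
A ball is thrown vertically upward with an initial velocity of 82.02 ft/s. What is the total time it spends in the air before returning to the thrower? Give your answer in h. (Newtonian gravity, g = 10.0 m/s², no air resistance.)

v₀ = 82.02 ft/s × 0.3048 = 24.9997 m/s
t_total = 2 × v₀ / g = 2 × 24.9997 / 10.0 = 4.99994 s
t_total = 4.99994 s / 3600.0 = 0.001389 h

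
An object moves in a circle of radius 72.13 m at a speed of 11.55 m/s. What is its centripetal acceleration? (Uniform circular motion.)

a_c = v²/r = 11.55²/72.13 = 133.4025/72.13 = 1.85 m/s²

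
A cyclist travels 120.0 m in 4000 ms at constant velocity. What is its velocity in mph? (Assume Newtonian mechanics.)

t = 4000 ms × 0.001 = 4.0 s
v = d / t = 120.0 / 4.0 = 30.0 m/s
v = 30.0 m/s / 0.44704 = 67.11 mph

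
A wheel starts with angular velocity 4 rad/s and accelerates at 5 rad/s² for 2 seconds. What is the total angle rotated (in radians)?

θ = ω₀t + ½αt² = 4×2 + ½×5×2² = 18.0 rad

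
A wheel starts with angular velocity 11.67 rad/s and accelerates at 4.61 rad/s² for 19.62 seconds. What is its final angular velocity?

ω = ω₀ + αt = 11.67 + 4.61 × 19.62 = 102.12 rad/s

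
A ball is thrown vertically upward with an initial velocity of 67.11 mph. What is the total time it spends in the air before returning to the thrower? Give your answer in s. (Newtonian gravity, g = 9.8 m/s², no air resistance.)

v₀ = 67.11 mph × 0.44704 = 30.0009 m/s
t_total = 2 × v₀ / g = 2 × 30.0009 / 9.8 = 6.123 s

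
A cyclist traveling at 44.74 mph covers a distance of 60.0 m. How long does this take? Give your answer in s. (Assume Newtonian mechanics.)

v = 44.74 mph × 0.44704 = 20.0006 m/s
t = d / v = 60.0 / 20.0006 = 3.0 s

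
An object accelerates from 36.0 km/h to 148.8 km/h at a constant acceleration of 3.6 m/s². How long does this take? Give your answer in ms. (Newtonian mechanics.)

v₀ = 36.0 km/h × 0.2777777777777778 = 10.0 m/s
v = 148.8 km/h × 0.2777777777777778 = 41.3333 m/s
t = (v - v₀) / a = (41.3333 - 10.0) / 3.6 = 8.70369 s
t = 8.70369 s / 0.001 = 8704 ms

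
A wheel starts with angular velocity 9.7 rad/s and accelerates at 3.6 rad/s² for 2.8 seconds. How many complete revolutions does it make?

θ = ω₀t + ½αt² = 9.7×2.8 + ½×3.6×2.8² = 41.272 rad
Total revolutions = θ/(2π) = 41.272/(2π) = 6.57
Complete revolutions = ⌊6.57⌋ = 6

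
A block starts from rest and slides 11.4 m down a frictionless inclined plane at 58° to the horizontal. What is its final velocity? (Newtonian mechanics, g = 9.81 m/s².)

a = g sin(θ) = 9.81 × sin(58°) = 8.3194 m/s²
v = √(2ad) = √(2 × 8.3194 × 11.4) = 13.77 m/s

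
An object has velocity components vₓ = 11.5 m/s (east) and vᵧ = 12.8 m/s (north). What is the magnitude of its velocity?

|v| = √(vₓ² + vᵧ²) = √(11.5² + 12.8²) = √(296.09) = 17.21 m/s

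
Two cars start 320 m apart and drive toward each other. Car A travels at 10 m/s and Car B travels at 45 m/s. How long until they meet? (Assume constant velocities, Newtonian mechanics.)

Combined speed: v_combined = 10 + 45 = 55 m/s
Time to meet: t = d/v_combined = 320/55 = 5.82 s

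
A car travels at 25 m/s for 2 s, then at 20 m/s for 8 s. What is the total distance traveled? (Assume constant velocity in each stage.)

d₁ = v₁t₁ = 25 × 2 = 50 m
d₂ = v₂t₂ = 20 × 8 = 160 m
d_total = 50 + 160 = 210 m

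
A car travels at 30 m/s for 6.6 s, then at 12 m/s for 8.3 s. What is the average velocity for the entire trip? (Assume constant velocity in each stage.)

d₁ = v₁t₁ = 30 × 6.6 = 198.0 m
d₂ = v₂t₂ = 12 × 8.3 = 99.6 m
d_total = 297.6 m, t_total = 14.9 s
v_avg = d_total/t_total = 297.6/14.9 = 19.97 m/s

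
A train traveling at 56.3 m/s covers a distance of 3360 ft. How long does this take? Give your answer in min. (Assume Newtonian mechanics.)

d = 3360 ft × 0.3048 = 1024.13 m
t = d / v = 1024.13 / 56.3 = 18.1906 s
t = 18.1906 s / 60.0 = 0.3032 min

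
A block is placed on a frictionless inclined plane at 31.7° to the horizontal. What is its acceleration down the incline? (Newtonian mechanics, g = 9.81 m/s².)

a = g sin(θ) = 9.81 × sin(31.7°) = 9.81 × 0.52547 = 5.15 m/s²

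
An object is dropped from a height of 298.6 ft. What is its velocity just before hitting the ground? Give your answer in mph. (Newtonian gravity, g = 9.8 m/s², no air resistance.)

h = 298.6 ft × 0.3048 = 91.0133 m
v = √(2gh) = √(2 × 9.8 × 91.0133) = 42.2358 m/s
v = 42.2358 m/s / 0.44704 = 94.48 mph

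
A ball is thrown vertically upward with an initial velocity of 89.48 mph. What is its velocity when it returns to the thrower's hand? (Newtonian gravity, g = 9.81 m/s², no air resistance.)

By conservation of energy (no air resistance), the ball returns to the throw height with the same speed as launch, but directed downward.
|v_ground| = v₀ = 89.48 mph
v_ground = 89.48 mph (downward)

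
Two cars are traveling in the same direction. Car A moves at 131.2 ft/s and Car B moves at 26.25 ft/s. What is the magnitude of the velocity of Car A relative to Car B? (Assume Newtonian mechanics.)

v_rel = |v_A - v_B| = |131.2 - 26.25| = 104.95 ft/s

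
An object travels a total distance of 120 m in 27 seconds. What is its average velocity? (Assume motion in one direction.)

v_avg = Δd / Δt = 120 / 27 = 4.44 m/s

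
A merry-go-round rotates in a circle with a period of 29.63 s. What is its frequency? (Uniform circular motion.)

f = 1/T = 1/29.63 = 0.0337 Hz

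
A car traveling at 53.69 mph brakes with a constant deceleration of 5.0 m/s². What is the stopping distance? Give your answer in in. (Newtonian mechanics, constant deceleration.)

v₀ = 53.69 mph × 0.44704 = 24.0016 m/s
d = v₀² / (2a) = 24.0016² / (2 × 5.0) = 576.077 / 10.0 = 57.6077 m
d = 57.6077 m / 0.0254 = 2268 in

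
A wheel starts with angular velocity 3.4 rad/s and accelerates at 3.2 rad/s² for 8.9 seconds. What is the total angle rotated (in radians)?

θ = ω₀t + ½αt² = 3.4×8.9 + ½×3.2×8.9² = 157.0 rad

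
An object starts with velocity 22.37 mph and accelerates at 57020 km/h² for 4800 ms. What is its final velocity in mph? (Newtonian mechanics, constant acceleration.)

v₀ = 22.37 mph × 0.44704 = 10.0003 m/s
a = 57020 km/h² × 7.716049382716049e-05 = 4.39969 m/s²
t = 4800 ms × 0.001 = 4.8 s
v = v₀ + a × t = 10.0003 + 4.39969 × 4.8 = 31.1188 m/s
v = 31.1188 m/s / 0.44704 = 69.61 mph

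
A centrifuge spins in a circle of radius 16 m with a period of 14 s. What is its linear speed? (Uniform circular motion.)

v = 2πr/T = 2π×16/14 = 7.18 m/s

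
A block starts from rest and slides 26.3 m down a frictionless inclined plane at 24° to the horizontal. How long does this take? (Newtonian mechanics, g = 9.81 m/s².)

a = g sin(θ) = 9.81 × sin(24°) = 3.9901 m/s²
t = √(2d/a) = √(2 × 26.3 / 3.9901) = 3.63 s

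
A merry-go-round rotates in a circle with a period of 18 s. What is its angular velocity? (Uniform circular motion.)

ω = 2π/T = 2π/18 = 0.3491 rad/s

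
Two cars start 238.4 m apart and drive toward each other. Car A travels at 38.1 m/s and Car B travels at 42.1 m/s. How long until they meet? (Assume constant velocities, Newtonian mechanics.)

Combined speed: v_combined = 38.1 + 42.1 = 80.2 m/s
Time to meet: t = d/v_combined = 238.4/80.2 = 2.97 s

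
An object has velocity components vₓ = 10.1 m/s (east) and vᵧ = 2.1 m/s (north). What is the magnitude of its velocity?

|v| = √(vₓ² + vᵧ²) = √(10.1² + 2.1²) = √(106.42) = 10.32 m/s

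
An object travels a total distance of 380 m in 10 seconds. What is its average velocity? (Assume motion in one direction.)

v_avg = Δd / Δt = 380 / 10 = 38.0 m/s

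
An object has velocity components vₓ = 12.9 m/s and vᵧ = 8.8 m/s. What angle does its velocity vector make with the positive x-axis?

θ = arctan(vᵧ/vₓ) = arctan(8.8/12.9) = 34.3°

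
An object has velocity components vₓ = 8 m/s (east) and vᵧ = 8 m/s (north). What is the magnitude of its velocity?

|v| = √(vₓ² + vᵧ²) = √(8² + 8²) = √(128) = 11.31 m/s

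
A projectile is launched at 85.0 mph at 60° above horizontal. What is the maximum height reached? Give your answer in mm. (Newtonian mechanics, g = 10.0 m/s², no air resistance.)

v₀ = 85.0 mph × 0.44704 = 37.9984 m/s
H = v₀² × sin²(θ) / (2g) = 37.9984² × sin(60°)² / (2 × 10.0) = 1443.88 × 0.75 / 20.0 = 54.1455 m
H = 54.1455 m / 0.001 = 54150 mm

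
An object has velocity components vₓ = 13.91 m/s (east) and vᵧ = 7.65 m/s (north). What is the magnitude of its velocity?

|v| = √(vₓ² + vᵧ²) = √(13.91² + 7.65²) = √(252.0106) = 15.87 m/s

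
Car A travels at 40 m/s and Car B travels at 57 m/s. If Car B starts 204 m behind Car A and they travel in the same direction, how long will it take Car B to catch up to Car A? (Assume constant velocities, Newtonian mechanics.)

Relative speed: v_rel = 57 - 40 = 17 m/s
Time to catch: t = d₀/v_rel = 204/17 = 12.0 s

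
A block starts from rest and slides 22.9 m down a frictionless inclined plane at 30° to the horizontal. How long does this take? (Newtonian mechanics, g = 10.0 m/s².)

a = g sin(θ) = 10.0 × sin(30°) = 5.0 m/s²
t = √(2d/a) = √(2 × 22.9 / 5.0) = 3.03 s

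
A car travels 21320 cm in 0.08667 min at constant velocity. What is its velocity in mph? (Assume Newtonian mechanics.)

d = 21320 cm × 0.01 = 213.2 m
t = 0.08667 min × 60.0 = 5.2002 s
v = d / t = 213.2 / 5.2002 = 40.9984 m/s
v = 40.9984 m/s / 0.44704 = 91.71 mph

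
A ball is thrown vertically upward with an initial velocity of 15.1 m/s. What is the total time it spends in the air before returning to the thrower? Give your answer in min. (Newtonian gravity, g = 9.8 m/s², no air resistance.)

t_total = 2 × v₀ / g = 2 × 15.1 / 9.8 = 3.08163 s
t_total = 3.08163 s / 60.0 = 0.05136 min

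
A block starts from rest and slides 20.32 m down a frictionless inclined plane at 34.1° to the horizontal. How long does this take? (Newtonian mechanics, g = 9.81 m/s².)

a = g sin(θ) = 9.81 × sin(34.1°) = 5.4999 m/s²
t = √(2d/a) = √(2 × 20.32 / 5.4999) = 2.72 s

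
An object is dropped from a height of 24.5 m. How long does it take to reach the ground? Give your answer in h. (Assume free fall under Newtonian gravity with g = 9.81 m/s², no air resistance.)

t = √(2h/g) = √(2 × 24.5 / 9.81) = 2.23493 s
t = 2.23493 s / 3600.0 = 0.0006208 h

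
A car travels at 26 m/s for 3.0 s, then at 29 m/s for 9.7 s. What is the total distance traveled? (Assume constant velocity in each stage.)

d₁ = v₁t₁ = 26 × 3.0 = 78.0 m
d₂ = v₂t₂ = 29 × 9.7 = 281.3 m
d_total = 78.0 + 281.3 = 359.3 m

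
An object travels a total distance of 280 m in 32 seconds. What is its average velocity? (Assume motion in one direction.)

v_avg = Δd / Δt = 280 / 32 = 8.75 m/s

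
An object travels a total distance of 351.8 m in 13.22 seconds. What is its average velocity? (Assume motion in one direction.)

v_avg = Δd / Δt = 351.8 / 13.22 = 26.61 m/s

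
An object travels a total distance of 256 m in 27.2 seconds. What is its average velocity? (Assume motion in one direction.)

v_avg = Δd / Δt = 256 / 27.2 = 9.41 m/s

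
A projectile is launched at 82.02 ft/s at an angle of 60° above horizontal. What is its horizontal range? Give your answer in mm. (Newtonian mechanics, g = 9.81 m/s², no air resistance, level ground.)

v₀ = 82.02 ft/s × 0.3048 = 24.9997 m/s
R = v₀² × sin(2θ) / g = 24.9997² × sin(2 × 60°) / 9.81 = 624.985 × 0.866025 / 9.81 = 55.1736 m
R = 55.1736 m / 0.001 = 55170 mm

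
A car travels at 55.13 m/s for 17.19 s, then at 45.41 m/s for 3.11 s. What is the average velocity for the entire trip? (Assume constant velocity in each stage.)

d₁ = v₁t₁ = 55.13 × 17.19 = 947.6847 m
d₂ = v₂t₂ = 45.41 × 3.11 = 141.2251 m
d_total = 1088.9098 m, t_total = 20.3 s
v_avg = d_total/t_total = 1088.9098/20.3 = 53.64 m/s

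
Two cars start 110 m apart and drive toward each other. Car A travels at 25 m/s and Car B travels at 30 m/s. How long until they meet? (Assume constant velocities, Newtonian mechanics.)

Combined speed: v_combined = 25 + 30 = 55 m/s
Time to meet: t = d/v_combined = 110/55 = 2.0 s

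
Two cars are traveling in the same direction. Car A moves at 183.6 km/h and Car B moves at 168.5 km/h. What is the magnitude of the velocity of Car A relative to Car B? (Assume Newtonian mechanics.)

v_rel = |v_A - v_B| = |183.6 - 168.5| = 15.1 km/h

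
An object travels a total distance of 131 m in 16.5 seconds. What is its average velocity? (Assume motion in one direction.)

v_avg = Δd / Δt = 131 / 16.5 = 7.94 m/s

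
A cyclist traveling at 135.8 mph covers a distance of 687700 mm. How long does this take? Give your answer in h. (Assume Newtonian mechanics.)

d = 687700 mm × 0.001 = 687.7 m
v = 135.8 mph × 0.44704 = 60.708 m/s
t = d / v = 687.7 / 60.708 = 11.328 s
t = 11.328 s / 3600.0 = 0.003147 h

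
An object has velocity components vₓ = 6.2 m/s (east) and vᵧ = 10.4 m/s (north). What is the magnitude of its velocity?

|v| = √(vₓ² + vᵧ²) = √(6.2² + 10.4²) = √(146.6) = 12.11 m/s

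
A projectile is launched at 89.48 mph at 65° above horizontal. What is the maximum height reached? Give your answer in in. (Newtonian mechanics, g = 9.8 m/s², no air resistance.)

v₀ = 89.48 mph × 0.44704 = 40.0011 m/s
H = v₀² × sin²(θ) / (2g) = 40.0011² × sin(65°)² / (2 × 9.8) = 1600.09 × 0.821394 / 19.6 = 67.0563 m
H = 67.0563 m / 0.0254 = 2640 in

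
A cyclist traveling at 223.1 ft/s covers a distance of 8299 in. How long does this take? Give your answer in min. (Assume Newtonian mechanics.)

d = 8299 in × 0.0254 = 210.795 m
v = 223.1 ft/s × 0.3048 = 68.0009 m/s
t = d / v = 210.795 / 68.0009 = 3.09989 s
t = 3.09989 s / 60.0 = 0.05166 min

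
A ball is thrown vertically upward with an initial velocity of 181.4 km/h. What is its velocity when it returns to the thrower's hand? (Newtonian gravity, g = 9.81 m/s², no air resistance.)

By conservation of energy (no air resistance), the ball returns to the throw height with the same speed as launch, but directed downward.
|v_ground| = v₀ = 181.4 km/h
v_ground = 181.4 km/h (downward)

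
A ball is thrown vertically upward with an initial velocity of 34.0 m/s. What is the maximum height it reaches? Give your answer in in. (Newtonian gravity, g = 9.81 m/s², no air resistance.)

h_max = v₀² / (2g) = 34.0² / (2 × 9.81) = 1156.0 / 19.62 = 58.9195 m
h_max = 58.9195 m / 0.0254 = 2320 in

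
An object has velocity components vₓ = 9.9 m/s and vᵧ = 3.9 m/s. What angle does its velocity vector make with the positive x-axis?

θ = arctan(vᵧ/vₓ) = arctan(3.9/9.9) = 21.5°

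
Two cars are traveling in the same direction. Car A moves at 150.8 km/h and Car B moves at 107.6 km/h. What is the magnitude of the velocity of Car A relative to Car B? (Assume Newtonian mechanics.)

v_rel = |v_A - v_B| = |150.8 - 107.6| = 43.2 km/h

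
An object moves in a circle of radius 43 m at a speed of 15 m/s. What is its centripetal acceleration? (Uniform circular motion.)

a_c = v²/r = 15²/43 = 225/43 = 5.23 m/s²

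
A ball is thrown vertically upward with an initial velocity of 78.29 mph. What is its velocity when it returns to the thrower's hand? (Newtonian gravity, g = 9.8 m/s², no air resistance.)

By conservation of energy (no air resistance), the ball returns to the throw height with the same speed as launch, but directed downward.
|v_ground| = v₀ = 78.29 mph
v_ground = 78.29 mph (downward)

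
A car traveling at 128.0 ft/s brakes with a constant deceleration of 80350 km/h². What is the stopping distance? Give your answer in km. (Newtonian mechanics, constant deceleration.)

v₀ = 128.0 ft/s × 0.3048 = 39.0144 m/s
a = 80350 km/h² × 7.716049382716049e-05 = 6.19985 m/s²
d = v₀² / (2a) = 39.0144² / (2 × 6.19985) = 1522.12 / 12.3997 = 122.755 m
d = 122.755 m / 1000.0 = 0.1228 km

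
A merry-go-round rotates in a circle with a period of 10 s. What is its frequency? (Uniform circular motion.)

f = 1/T = 1/10 = 0.1 Hz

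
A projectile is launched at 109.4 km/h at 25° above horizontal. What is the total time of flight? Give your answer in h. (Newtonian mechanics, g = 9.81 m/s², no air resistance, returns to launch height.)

v₀ = 109.4 km/h × 0.2777777777777778 = 30.3889 m/s
T = 2 × v₀ × sin(θ) / g = 2 × 30.3889 × sin(25°) / 9.81 = 2 × 30.3889 × 0.422618 / 9.81 = 2.61833 s
T = 2.61833 s / 3600.0 = 0.0007273 h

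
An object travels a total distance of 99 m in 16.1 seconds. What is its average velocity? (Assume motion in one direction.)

v_avg = Δd / Δt = 99 / 16.1 = 6.15 m/s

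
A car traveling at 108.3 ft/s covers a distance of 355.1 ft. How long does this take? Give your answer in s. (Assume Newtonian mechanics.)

d = 355.1 ft × 0.3048 = 108.234 m
v = 108.3 ft/s × 0.3048 = 33.0098 m/s
t = d / v = 108.234 / 33.0098 = 3.279 s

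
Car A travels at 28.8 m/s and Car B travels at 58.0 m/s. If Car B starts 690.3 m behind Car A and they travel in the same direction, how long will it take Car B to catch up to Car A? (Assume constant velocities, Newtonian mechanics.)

Relative speed: v_rel = 58.0 - 28.8 = 29.2 m/s
Time to catch: t = d₀/v_rel = 690.3/29.2 = 23.64 s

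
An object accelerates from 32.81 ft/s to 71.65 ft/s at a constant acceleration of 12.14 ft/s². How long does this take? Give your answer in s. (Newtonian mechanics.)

v₀ = 32.81 ft/s × 0.3048 = 10.0005 m/s
v = 71.65 ft/s × 0.3048 = 21.8389 m/s
a = 12.14 ft/s² × 0.3048 = 3.70027 m/s²
t = (v - v₀) / a = (21.8389 - 10.0005) / 3.70027 = 3.199 s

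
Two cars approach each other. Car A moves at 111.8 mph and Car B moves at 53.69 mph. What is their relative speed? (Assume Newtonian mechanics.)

v_rel = v_A + v_B = 111.8 + 53.69 = 165.49 mph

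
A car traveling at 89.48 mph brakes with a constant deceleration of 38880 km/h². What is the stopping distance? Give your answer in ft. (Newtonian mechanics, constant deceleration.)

v₀ = 89.48 mph × 0.44704 = 40.0011 m/s
a = 38880 km/h² × 7.716049382716049e-05 = 3.0 m/s²
d = v₀² / (2a) = 40.0011² / (2 × 3.0) = 1600.09 / 6.0 = 266.682 m
d = 266.682 m / 0.3048 = 874.9 ft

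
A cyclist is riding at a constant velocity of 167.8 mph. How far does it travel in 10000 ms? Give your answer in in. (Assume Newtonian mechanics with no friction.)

v = 167.8 mph × 0.44704 = 75.0133 m/s
t = 10000 ms × 0.001 = 10.0 s
d = v × t = 75.0133 × 10.0 = 750.133 m
d = 750.133 m / 0.0254 = 29530 in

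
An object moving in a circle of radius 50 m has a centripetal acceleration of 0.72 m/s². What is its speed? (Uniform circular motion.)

v = √(a_c × r) = √(0.72 × 50) = 6.0 m/s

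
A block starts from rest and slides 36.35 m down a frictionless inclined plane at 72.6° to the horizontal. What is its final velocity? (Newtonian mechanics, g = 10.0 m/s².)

a = g sin(θ) = 10.0 × sin(72.6°) = 9.5424 m/s²
v = √(2ad) = √(2 × 9.5424 × 36.35) = 26.34 m/s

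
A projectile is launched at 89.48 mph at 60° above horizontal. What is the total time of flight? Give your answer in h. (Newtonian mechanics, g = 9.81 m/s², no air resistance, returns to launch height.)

v₀ = 89.48 mph × 0.44704 = 40.0011 m/s
T = 2 × v₀ × sin(θ) / g = 2 × 40.0011 × sin(60°) / 9.81 = 2 × 40.0011 × 0.866025 / 9.81 = 7.06258 s
T = 7.06258 s / 3600.0 = 0.001962 h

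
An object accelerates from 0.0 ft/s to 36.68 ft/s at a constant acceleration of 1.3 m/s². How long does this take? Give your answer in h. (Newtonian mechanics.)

v₀ = 0.0 ft/s × 0.3048 = 0.0 m/s
v = 36.68 ft/s × 0.3048 = 11.1801 m/s
t = (v - v₀) / a = (11.1801 - 0.0) / 1.3 = 8.60008 s
t = 8.60008 s / 3600.0 = 0.002389 h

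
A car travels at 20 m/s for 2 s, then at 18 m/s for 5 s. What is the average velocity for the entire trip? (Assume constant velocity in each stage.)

d₁ = v₁t₁ = 20 × 2 = 40 m
d₂ = v₂t₂ = 18 × 5 = 90 m
d_total = 130 m, t_total = 7 s
v_avg = d_total/t_total = 130/7 = 18.57 m/s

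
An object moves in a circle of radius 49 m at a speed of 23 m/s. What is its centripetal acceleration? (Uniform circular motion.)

a_c = v²/r = 23²/49 = 529/49 = 10.8 m/s²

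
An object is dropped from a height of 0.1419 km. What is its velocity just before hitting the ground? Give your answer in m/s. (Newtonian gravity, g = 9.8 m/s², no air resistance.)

h = 0.1419 km × 1000.0 = 141.9 m
v = √(2gh) = √(2 × 9.8 × 141.9) = 52.74 m/s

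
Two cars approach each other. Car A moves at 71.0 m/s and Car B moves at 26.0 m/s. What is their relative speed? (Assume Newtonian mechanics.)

v_rel = v_A + v_B = 71.0 + 26.0 = 97.0 m/s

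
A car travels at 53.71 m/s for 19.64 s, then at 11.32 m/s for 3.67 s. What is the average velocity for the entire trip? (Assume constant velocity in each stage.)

d₁ = v₁t₁ = 53.71 × 19.64 = 1054.8644 m
d₂ = v₂t₂ = 11.32 × 3.67 = 41.5444 m
d_total = 1096.4088 m, t_total = 23.31 s
v_avg = d_total/t_total = 1096.4088/23.31 = 47.04 m/s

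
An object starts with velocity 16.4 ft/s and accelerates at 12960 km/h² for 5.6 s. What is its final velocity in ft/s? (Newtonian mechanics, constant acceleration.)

v₀ = 16.4 ft/s × 0.3048 = 4.99872 m/s
a = 12960 km/h² × 7.716049382716049e-05 = 1.0 m/s²
v = v₀ + a × t = 4.99872 + 1.0 × 5.6 = 10.5987 m/s
v = 10.5987 m/s / 0.3048 = 34.77 ft/s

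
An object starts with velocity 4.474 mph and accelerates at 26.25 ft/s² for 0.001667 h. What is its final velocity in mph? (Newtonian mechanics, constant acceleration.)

v₀ = 4.474 mph × 0.44704 = 2.00006 m/s
a = 26.25 ft/s² × 0.3048 = 8.001 m/s²
t = 0.001667 h × 3600.0 = 6.0012 s
v = v₀ + a × t = 2.00006 + 8.001 × 6.0012 = 50.0157 m/s
v = 50.0157 m/s / 0.44704 = 111.9 mph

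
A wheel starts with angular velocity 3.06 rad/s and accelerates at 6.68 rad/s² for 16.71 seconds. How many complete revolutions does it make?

θ = ω₀t + ½αt² = 3.06×16.71 + ½×6.68×16.71² = 983.741094 rad
Total revolutions = θ/(2π) = 983.741094/(2π) = 156.57
Complete revolutions = ⌊156.57⌋ = 156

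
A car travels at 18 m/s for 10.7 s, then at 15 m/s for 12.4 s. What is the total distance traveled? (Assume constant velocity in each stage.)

d₁ = v₁t₁ = 18 × 10.7 = 192.6 m
d₂ = v₂t₂ = 15 × 12.4 = 186.0 m
d_total = 192.6 + 186.0 = 378.6 m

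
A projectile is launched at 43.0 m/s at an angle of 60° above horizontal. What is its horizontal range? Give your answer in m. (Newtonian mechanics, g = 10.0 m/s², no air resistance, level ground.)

R = v₀² × sin(2θ) / g = 43.0² × sin(2 × 60°) / 10.0 = 1849.0 × 0.866025 / 10.0 = 160.1 m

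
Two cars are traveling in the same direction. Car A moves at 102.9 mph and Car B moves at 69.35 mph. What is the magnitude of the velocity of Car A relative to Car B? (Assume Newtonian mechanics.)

v_rel = |v_A - v_B| = |102.9 - 69.35| = 33.55 mph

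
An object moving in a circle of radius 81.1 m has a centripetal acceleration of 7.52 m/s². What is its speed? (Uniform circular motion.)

v = √(a_c × r) = √(7.52 × 81.1) = 24.7 m/s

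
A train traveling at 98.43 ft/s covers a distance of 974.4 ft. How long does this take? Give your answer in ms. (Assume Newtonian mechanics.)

d = 974.4 ft × 0.3048 = 296.997 m
v = 98.43 ft/s × 0.3048 = 30.0015 m/s
t = d / v = 296.997 / 30.0015 = 9.89941 s
t = 9.89941 s / 0.001 = 9899 ms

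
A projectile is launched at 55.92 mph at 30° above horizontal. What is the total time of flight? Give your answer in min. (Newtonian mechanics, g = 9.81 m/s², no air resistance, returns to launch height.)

v₀ = 55.92 mph × 0.44704 = 24.9985 m/s
T = 2 × v₀ × sin(θ) / g = 2 × 24.9985 × sin(30°) / 9.81 = 2 × 24.9985 × 0.5 / 9.81 = 2.54827 s
T = 2.54827 s / 60.0 = 0.04247 min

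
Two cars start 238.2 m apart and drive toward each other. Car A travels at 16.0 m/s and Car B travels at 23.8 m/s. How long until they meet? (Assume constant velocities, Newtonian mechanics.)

Combined speed: v_combined = 16.0 + 23.8 = 39.8 m/s
Time to meet: t = d/v_combined = 238.2/39.8 = 5.98 s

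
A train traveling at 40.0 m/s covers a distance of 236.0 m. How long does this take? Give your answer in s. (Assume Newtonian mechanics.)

t = d / v = 236.0 / 40.0 = 5.9 s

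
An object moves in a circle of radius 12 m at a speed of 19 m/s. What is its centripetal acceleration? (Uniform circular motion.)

a_c = v²/r = 19²/12 = 361/12 = 30.08 m/s²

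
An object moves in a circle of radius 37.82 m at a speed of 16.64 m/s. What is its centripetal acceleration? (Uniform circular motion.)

a_c = v²/r = 16.64²/37.82 = 276.8896/37.82 = 7.32 m/s²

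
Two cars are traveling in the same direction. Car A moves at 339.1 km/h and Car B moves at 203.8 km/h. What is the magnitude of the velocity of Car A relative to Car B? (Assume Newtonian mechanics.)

v_rel = |v_A - v_B| = |339.1 - 203.8| = 135.3 km/h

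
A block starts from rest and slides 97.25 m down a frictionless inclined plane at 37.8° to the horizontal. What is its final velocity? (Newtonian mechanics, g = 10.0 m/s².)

a = g sin(θ) = 10.0 × sin(37.8°) = 6.1291 m/s²
v = √(2ad) = √(2 × 6.1291 × 97.25) = 34.53 m/s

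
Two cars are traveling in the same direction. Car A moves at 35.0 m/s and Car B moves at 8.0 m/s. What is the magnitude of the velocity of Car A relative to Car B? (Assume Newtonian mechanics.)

v_rel = |v_A - v_B| = |35.0 - 8.0| = 27.0 m/s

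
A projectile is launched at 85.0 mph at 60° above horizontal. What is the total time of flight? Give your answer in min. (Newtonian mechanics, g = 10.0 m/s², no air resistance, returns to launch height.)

v₀ = 85.0 mph × 0.44704 = 37.9984 m/s
T = 2 × v₀ × sin(θ) / g = 2 × 37.9984 × sin(60°) / 10.0 = 2 × 37.9984 × 0.866025 / 10.0 = 6.58151 s
T = 6.58151 s / 60.0 = 0.1097 min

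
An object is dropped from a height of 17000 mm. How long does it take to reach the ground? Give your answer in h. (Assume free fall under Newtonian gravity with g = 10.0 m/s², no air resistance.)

h = 17000 mm × 0.001 = 17.0 m
t = √(2h/g) = √(2 × 17.0 / 10.0) = 1.84391 s
t = 1.84391 s / 3600.0 = 0.0005122 h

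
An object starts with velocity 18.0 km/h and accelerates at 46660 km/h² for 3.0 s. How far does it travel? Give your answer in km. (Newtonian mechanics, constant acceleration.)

v₀ = 18.0 km/h × 0.2777777777777778 = 5.0 m/s
a = 46660 km/h² × 7.716049382716049e-05 = 3.60031 m/s²
d = v₀ × t + ½ × a × t² = 5.0 × 3.0 + 0.5 × 3.60031 × 3.0² = 31.2014 m
d = 31.2014 m / 1000.0 = 0.0312 km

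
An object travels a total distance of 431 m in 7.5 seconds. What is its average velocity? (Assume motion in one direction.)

v_avg = Δd / Δt = 431 / 7.5 = 57.47 m/s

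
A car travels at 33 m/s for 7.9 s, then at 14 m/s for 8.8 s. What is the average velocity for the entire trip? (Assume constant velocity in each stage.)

d₁ = v₁t₁ = 33 × 7.9 = 260.7 m
d₂ = v₂t₂ = 14 × 8.8 = 123.2 m
d_total = 383.9 m, t_total = 16.7 s
v_avg = d_total/t_total = 383.9/16.7 = 22.99 m/s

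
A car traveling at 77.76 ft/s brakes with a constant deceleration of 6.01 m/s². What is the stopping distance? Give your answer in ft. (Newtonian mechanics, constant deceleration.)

v₀ = 77.76 ft/s × 0.3048 = 23.7012 m/s
d = v₀² / (2a) = 23.7012² / (2 × 6.01) = 561.747 / 12.02 = 46.7344 m
d = 46.7344 m / 0.3048 = 153.3 ft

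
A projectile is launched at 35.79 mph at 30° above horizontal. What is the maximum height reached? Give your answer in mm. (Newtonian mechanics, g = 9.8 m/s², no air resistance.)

v₀ = 35.79 mph × 0.44704 = 15.9996 m/s
H = v₀² × sin²(θ) / (2g) = 15.9996² × sin(30°)² / (2 × 9.8) = 255.987 × 0.25 / 19.6 = 3.26514 m
H = 3.26514 m / 0.001 = 3265 mm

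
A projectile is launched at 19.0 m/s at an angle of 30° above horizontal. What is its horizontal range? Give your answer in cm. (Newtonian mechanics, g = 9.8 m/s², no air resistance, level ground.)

R = v₀² × sin(2θ) / g = 19.0² × sin(2 × 30°) / 9.8 = 361.0 × 0.866025 / 9.8 = 31.9015 m
R = 31.9015 m / 0.01 = 3190 cm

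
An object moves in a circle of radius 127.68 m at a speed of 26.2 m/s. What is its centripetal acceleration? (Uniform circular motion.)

a_c = v²/r = 26.2²/127.68 = 686.44/127.68 = 5.38 m/s²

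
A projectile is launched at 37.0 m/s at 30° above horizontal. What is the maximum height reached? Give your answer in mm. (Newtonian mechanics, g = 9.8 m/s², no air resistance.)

H = v₀² × sin²(θ) / (2g) = 37.0² × sin(30°)² / (2 × 9.8) = 1369.0 × 0.25 / 19.6 = 17.4617 m
H = 17.4617 m / 0.001 = 17460 mm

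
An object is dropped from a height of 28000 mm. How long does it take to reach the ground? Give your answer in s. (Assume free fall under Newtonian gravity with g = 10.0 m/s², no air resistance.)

h = 28000 mm × 0.001 = 28.0 m
t = √(2h/g) = √(2 × 28.0 / 10.0) = 2.366 s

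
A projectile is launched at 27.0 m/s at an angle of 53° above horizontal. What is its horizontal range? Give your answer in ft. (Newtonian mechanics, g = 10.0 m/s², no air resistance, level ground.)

R = v₀² × sin(2θ) / g = 27.0² × sin(2 × 53°) / 10.0 = 729.0 × 0.961262 / 10.0 = 70.076 m
R = 70.076 m / 0.3048 = 229.9 ft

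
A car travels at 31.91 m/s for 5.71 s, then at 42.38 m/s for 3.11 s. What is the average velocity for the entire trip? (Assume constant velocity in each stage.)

d₁ = v₁t₁ = 31.91 × 5.71 = 182.2061 m
d₂ = v₂t₂ = 42.38 × 3.11 = 131.8018 m
d_total = 314.0079 m, t_total = 8.82 s
v_avg = d_total/t_total = 314.0079/8.82 = 35.6 m/s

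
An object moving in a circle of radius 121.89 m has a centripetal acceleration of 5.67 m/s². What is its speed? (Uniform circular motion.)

v = √(a_c × r) = √(5.67 × 121.89) = 26.29 m/s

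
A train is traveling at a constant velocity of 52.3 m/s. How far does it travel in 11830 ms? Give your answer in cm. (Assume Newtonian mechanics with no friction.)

t = 11830 ms × 0.001 = 11.83 s
d = v × t = 52.3 × 11.83 = 618.709 m
d = 618.709 m / 0.01 = 61870 cm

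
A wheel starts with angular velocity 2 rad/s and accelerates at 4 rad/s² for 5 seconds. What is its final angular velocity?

ω = ω₀ + αt = 2 + 4 × 5 = 22 rad/s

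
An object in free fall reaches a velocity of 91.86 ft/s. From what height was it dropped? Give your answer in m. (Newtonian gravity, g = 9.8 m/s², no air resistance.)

v = 91.86 ft/s × 0.3048 = 27.9989 m/s
h = v² / (2g) = 27.9989² / (2 × 9.8) = 40.0 m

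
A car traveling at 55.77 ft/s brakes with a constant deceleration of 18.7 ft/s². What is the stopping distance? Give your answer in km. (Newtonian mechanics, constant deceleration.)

v₀ = 55.77 ft/s × 0.3048 = 16.9987 m/s
a = 18.7 ft/s² × 0.3048 = 5.69976 m/s²
d = v₀² / (2a) = 16.9987² / (2 × 5.69976) = 288.956 / 11.3995 = 25.3481 m
d = 25.3481 m / 1000.0 = 0.02535 km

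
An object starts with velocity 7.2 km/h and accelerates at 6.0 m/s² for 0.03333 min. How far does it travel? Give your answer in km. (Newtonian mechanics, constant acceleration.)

v₀ = 7.2 km/h × 0.2777777777777778 = 2.0 m/s
t = 0.03333 min × 60.0 = 1.9998 s
d = v₀ × t + ½ × a × t² = 2.0 × 1.9998 + 0.5 × 6.0 × 1.9998² = 15.9972 m
d = 15.9972 m / 1000.0 = 0.016 km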